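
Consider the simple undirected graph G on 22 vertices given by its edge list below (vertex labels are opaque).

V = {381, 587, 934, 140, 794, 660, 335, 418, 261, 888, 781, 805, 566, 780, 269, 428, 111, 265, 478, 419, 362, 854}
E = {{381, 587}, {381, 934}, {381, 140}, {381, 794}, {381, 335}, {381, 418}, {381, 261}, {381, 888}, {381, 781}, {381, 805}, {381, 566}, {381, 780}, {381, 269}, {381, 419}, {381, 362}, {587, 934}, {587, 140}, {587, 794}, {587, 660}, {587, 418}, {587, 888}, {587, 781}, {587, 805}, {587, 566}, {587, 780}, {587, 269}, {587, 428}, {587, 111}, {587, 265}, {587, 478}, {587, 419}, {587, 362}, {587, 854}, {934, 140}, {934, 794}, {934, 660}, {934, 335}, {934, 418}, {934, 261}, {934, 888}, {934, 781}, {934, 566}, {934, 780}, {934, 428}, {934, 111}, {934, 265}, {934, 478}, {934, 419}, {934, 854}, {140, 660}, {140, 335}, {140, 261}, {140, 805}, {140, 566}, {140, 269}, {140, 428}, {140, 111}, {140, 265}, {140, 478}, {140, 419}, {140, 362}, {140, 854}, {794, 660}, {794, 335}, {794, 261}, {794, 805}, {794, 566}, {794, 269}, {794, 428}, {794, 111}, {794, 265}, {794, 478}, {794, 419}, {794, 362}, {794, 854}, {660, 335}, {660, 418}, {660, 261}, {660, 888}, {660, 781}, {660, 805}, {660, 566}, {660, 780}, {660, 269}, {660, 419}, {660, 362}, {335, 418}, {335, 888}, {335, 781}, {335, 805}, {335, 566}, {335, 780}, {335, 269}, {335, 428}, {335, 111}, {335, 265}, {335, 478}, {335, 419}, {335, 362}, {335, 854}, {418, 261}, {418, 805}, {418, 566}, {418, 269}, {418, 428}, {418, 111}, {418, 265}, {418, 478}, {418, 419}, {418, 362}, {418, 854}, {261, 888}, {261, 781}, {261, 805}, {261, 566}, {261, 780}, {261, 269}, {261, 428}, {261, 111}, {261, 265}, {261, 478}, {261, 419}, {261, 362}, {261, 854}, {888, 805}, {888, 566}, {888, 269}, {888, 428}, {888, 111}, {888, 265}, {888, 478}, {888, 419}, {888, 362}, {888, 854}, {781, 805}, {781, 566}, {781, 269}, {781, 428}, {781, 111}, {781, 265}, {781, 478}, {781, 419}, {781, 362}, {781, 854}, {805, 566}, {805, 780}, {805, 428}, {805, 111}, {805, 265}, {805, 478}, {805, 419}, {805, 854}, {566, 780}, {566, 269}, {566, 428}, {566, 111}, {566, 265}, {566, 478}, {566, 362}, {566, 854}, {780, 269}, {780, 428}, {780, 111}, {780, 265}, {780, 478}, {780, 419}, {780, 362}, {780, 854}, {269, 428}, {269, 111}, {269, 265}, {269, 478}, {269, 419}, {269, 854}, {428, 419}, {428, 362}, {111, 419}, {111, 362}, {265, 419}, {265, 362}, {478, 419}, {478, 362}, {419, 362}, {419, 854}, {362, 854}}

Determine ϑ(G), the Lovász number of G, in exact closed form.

7

deg(794) = 16; N(794) = {381, 587, 934, 660, 335, 261, 805, 566, 269, 428, 111, 265, 478, 419, 362, 854}.
N(381) = {587, 934, 140, 794, 335, 418, 261, 888, 781, 805, 566, 780, 269, 419, 362}, |N(381)| = 15.
N(140) = {381, 587, 934, 660, 335, 261, 805, 566, 269, 428, 111, 265, 478, 419, 362, 854}, |N(140)| = 16.
N(261) = {381, 934, 140, 794, 660, 418, 888, 781, 805, 566, 780, 269, 428, 111, 265, 478, 419, 362, 854}, |N(261)| = 19.
K_{7,6,4,3,2} (perfect); ϑ(G) = α(G) = max{7,6,4,3,2} = 7.
= 7.000000… (decimal).
Check 7 ≤ 7 ≤ 7: collapsed.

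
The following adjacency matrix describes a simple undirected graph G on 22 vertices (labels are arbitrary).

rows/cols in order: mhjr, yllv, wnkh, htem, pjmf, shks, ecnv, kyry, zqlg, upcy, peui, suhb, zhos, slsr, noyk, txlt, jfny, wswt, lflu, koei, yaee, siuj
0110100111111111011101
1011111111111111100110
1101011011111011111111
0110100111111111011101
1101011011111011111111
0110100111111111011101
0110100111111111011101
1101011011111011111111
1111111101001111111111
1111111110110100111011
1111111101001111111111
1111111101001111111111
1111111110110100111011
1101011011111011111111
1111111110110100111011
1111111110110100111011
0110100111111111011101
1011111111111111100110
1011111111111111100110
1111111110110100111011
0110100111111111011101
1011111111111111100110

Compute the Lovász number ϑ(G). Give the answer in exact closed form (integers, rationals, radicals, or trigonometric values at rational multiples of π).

6

deg(ecnv) = 16; N(ecnv) = {yllv, wnkh, pjmf, kyry, zqlg, upcy, peui, suhb, zhos, slsr, noyk, txlt, wswt, lflu, koei, siuj}.
N(noyk) = {mhjr, yllv, wnkh, htem, pjmf, shks, ecnv, kyry, zqlg, peui, suhb, slsr, jfny, wswt, lflu, yaee, siuj}, |N(noyk)| = 17.
N(shks) = {yllv, wnkh, pjmf, kyry, zqlg, upcy, peui, suhb, zhos, slsr, noyk, txlt, wswt, lflu, koei, siuj}, |N(shks)| = 16.
N(wnkh) = {mhjr, yllv, htem, shks, ecnv, zqlg, upcy, peui, suhb, zhos, noyk, txlt, jfny, wswt, lflu, koei, yaee, siuj}, |N(wnkh)| = 18.
Complete multipartite on [6, 5, 4, 4, 3]: sandwich collapses at ϑ=6.
≈ 6.000000000 (to 9 d.p.).
Lovász sandwich 6 ≤ 6 ≤ 6: collapsed.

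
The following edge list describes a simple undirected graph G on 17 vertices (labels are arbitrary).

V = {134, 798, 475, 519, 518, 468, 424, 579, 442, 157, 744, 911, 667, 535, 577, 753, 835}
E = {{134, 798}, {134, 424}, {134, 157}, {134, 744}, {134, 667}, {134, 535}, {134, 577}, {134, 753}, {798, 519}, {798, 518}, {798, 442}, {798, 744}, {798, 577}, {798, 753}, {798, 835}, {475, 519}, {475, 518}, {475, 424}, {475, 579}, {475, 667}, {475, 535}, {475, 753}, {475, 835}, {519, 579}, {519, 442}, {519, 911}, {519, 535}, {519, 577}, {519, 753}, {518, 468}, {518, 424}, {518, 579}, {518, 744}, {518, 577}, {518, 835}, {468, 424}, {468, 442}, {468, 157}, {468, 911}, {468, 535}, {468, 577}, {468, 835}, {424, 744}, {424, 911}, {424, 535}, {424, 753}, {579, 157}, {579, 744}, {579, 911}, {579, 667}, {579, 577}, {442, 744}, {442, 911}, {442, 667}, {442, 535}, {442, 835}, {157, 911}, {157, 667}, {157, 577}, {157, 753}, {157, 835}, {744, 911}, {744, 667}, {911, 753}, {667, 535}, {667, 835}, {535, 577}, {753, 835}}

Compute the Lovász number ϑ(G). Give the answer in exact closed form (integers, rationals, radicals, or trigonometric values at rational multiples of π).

deg(667) = 8; N(667) = {134, 475, 579, 442, 157, 744, 535, 835}.
deg(134) = 8; N(134) = {798, 424, 157, 744, 667, 535, 577, 753}.
N(835) = {798, 475, 518, 468, 442, 157, 667, 753}, |N(835)| = 8.
Vertex 475 has 8 neighbors: 519, 518, 424, 579, 667, 535, 753, 835.
deg(v) = 8 for all v (|V|=17); Paley(17): SR with (k,λ,μ)=(8,3,4).
The 3 distinct eigenvalues: [8.0, 1.56155, -2.56155].
ϑ = −N·λ_min/(λ_max−λ_min) = −17·(-sqrt(17)/2 - 1/2)/(8−(-sqrt(17)/2 - 1/2)) = sqrt(17).
= 4.12311… (decimal).

sqrt(17)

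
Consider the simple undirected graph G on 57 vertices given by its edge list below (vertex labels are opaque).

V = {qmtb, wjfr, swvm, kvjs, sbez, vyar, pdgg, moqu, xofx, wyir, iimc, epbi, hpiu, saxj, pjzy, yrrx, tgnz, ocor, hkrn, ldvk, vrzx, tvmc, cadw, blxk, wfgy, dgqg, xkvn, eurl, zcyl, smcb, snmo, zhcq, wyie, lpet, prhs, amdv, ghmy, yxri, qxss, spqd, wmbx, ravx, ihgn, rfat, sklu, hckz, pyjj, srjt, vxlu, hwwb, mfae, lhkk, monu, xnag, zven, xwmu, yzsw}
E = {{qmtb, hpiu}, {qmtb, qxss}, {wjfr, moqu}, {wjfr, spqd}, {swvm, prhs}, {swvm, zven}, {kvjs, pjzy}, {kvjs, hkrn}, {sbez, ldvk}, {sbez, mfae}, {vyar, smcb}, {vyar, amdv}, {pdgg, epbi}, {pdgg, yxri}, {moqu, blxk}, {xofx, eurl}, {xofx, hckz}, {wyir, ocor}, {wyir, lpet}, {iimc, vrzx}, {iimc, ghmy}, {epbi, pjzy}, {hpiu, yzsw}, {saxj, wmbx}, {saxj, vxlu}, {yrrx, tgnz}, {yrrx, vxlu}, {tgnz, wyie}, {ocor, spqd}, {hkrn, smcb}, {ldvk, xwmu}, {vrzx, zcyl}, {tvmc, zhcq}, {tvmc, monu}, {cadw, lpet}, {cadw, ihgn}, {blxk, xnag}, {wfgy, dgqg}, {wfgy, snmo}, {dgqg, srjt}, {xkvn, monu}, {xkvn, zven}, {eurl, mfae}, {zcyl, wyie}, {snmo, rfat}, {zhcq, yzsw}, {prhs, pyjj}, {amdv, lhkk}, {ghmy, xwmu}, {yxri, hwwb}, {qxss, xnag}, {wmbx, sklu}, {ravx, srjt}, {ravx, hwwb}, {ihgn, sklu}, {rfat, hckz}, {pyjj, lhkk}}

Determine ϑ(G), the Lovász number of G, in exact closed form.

deg(wjfr) = 2; N(wjfr) = {moqu, spqd}.
N(pjzy) = {kvjs, epbi}, |N(pjzy)| = 2.
N(kvjs) = {pjzy, hkrn}, |N(kvjs)| = 2.
Vertex hckz has 2 neighbors: xofx, rfat.
57-vertex 2-regular graph: a single 57-cycle (edge-transitive).
The 29 distinct eigenvalues: [2.0, 1.98786, 1.95159, 1.89163, 1.80871, 1.70384, 1.57828, 1.43357, 1.27145, 1.0939, 0.90307, 0.70128, 0.49097, 0.27471, 0.05511, -0.16516, -0.38342, -0.59703, -0.80339, -1.0, -1.18447, -1.35456, -1.50821, -1.64356, -1.75895, -1.85299, -1.92454, -1.97272, -1.99696].
ϑ = −N·λ_min/(λ_max−λ_min) = −57·(-2*cos(pi/57))/(2−(-2*cos(pi/57))) = 57*cos(pi/57)/(cos(pi/57) + 1).
ϑ(G) ≈ 28.478345.
Lovász sandwich 28 ≤ 57*cos(pi/57)/(cos(pi/57) + 1) ≤ 29: both strict.

57*cos(pi/57)/(cos(pi/57) + 1)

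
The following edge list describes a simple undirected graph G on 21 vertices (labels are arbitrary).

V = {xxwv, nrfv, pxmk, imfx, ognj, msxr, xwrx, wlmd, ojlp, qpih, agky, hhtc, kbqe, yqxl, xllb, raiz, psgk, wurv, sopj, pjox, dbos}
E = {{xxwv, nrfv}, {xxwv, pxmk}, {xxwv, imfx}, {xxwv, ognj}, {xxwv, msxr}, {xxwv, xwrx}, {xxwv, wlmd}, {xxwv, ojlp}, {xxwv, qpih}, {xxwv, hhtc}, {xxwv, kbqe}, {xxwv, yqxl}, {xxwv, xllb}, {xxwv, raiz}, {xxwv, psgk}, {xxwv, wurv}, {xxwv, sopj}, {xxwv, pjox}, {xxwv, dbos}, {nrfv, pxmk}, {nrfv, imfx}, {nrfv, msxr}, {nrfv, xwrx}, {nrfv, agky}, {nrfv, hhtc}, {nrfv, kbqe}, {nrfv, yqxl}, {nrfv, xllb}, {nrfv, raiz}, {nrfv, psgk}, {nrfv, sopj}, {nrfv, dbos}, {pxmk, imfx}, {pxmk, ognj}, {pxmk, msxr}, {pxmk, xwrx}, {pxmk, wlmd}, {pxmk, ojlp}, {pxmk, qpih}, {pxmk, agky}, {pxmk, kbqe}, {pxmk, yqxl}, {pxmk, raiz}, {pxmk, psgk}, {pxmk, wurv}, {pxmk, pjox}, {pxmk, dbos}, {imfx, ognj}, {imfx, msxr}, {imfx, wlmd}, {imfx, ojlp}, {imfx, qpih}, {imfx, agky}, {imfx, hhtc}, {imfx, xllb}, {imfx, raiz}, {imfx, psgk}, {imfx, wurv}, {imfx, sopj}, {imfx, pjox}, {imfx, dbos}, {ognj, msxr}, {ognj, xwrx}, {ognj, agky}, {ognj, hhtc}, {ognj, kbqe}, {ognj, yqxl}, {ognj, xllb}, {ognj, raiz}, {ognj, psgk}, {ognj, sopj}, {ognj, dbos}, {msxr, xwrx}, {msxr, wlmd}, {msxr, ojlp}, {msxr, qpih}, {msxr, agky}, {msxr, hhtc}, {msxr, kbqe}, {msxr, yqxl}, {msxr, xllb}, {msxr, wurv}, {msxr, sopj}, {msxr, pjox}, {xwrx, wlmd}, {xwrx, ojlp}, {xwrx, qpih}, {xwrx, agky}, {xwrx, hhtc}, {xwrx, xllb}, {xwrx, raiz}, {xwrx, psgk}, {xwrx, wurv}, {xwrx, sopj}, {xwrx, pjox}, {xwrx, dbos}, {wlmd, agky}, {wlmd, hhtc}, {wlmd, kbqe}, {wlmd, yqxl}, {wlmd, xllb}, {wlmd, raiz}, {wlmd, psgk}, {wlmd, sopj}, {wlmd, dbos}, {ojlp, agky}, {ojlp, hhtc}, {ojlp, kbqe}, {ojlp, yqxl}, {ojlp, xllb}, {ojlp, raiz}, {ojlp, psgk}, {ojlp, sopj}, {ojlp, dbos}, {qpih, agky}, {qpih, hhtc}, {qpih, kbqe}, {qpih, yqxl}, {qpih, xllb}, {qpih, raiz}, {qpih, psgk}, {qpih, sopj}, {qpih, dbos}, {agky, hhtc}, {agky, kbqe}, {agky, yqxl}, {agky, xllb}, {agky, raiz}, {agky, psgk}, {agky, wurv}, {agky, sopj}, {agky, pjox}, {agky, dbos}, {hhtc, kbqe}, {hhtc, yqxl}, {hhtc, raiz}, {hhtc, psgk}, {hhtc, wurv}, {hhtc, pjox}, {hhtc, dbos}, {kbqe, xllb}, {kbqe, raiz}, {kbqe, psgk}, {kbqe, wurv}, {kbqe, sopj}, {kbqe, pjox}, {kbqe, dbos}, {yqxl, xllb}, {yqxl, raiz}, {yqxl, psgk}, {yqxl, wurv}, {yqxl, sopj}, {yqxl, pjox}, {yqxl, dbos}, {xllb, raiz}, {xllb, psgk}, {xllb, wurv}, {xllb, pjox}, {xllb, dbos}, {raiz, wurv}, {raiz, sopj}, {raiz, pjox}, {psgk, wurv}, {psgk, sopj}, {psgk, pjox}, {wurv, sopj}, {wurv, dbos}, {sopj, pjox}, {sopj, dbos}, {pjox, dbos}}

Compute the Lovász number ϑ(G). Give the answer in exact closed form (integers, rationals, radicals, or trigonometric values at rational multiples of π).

Vertex imfx has 17 neighbors: xxwv, nrfv, pxmk, ognj, msxr, wlmd, ojlp, qpih, agky, hhtc, xllb, raiz, psgk, wurv, sopj, pjox, dbos.
N(hhtc) = {xxwv, nrfv, imfx, ognj, msxr, xwrx, wlmd, ojlp, qpih, agky, kbqe, yqxl, raiz, psgk, wurv, pjox, dbos}, |N(hhtc)| = 17.
deg(raiz) = 17; N(raiz) = {xxwv, nrfv, pxmk, imfx, ognj, xwrx, wlmd, ojlp, qpih, agky, hhtc, kbqe, yqxl, xllb, wurv, sopj, pjox}.
deg(wlmd) = 14; N(wlmd) = {xxwv, pxmk, imfx, msxr, xwrx, agky, hhtc, kbqe, yqxl, xllb, raiz, psgk, sopj, dbos}.
Complete multipartite on [7, 4, 4, 4, 2]: sandwich collapses at ϑ=7.
Numerically 7.0000000.
Check 7 ≤ 7 ≤ 7: collapsed.

7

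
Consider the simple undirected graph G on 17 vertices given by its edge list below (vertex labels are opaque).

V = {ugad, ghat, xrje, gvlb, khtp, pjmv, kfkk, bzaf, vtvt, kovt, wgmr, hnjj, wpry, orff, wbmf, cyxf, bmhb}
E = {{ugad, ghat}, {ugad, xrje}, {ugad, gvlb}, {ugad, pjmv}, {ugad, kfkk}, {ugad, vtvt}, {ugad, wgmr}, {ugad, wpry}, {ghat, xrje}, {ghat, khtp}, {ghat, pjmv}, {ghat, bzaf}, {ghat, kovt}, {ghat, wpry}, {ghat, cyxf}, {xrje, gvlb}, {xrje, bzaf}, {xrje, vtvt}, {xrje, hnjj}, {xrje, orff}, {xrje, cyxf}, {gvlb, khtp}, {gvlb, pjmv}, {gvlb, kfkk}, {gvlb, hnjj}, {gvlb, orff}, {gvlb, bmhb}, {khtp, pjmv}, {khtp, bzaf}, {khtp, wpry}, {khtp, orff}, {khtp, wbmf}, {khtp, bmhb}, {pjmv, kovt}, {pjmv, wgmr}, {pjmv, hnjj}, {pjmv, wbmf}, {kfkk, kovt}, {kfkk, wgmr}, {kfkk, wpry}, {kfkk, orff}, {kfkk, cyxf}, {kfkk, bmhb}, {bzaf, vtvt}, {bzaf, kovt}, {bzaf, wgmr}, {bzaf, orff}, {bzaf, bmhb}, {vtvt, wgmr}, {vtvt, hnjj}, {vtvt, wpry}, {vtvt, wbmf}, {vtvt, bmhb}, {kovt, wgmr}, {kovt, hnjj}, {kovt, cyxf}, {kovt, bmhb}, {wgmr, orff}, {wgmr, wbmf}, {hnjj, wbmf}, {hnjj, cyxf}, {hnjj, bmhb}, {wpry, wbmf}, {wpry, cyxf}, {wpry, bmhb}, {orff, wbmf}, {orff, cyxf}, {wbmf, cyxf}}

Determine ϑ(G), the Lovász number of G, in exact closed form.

sqrt(17)

N(cyxf) = {ghat, xrje, kfkk, kovt, hnjj, wpry, orff, wbmf}, |N(cyxf)| = 8.
N(hnjj) = {xrje, gvlb, pjmv, vtvt, kovt, wbmf, cyxf, bmhb}, |N(hnjj)| = 8.
N(khtp) = {ghat, gvlb, pjmv, bzaf, wpry, orff, wbmf, bmhb}, |N(khtp)| = 8.
N(bmhb) = {gvlb, khtp, kfkk, bzaf, vtvt, kovt, hnjj, wpry}, |N(bmhb)| = 8.
Regular of degree 8 on 17 vertices: strongly regular (17,8,3,4).
The 3 distinct eigenvalues: [8.0, 1.561553, -2.561553].
With N=17: ϑ(G) = 17·(-(-sqrt(17)/2 - 1/2))/(8−(-sqrt(17)/2 - 1/2)) = sqrt(17).
ϑ(G) ≈ 4.1231056.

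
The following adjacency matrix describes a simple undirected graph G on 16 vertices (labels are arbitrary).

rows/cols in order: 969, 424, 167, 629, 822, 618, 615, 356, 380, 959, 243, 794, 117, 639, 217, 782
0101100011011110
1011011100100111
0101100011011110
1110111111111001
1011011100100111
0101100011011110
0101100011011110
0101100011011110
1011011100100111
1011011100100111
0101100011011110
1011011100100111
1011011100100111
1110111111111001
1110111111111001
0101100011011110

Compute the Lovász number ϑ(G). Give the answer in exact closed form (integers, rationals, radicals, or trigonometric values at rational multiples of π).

7

deg(639) = 13; N(639) = {969, 424, 167, 822, 618, 615, 356, 380, 959, 243, 794, 117, 782}.
Vertex 822 has 10 neighbors: 969, 167, 629, 618, 615, 356, 243, 639, 217, 782.
N(782) = {424, 629, 822, 380, 959, 794, 117, 639, 217}, |N(782)| = 9.
deg(794) = 10; N(794) = {969, 167, 629, 618, 615, 356, 243, 639, 217, 782}.
K_{7,6,3} (perfect); ϑ(G) = α(G) = max{7,6,3} = 7.
≈ 7.0000000 (to 7 d.p.).
α=7, χ(Ḡ)=7; ϑ=7 lies between (collapsed).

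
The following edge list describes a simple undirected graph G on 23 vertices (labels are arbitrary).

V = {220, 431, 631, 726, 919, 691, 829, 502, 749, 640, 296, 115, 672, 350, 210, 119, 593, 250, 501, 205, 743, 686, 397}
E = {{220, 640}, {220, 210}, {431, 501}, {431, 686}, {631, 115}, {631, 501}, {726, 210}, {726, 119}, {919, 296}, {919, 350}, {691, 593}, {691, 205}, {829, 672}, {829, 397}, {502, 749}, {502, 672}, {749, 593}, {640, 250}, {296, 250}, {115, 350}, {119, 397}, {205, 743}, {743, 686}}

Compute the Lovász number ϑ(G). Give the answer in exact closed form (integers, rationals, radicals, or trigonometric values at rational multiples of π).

23*cos(pi/23)/(cos(pi/23) + 1)

Vertex 919 has 2 neighbors: 296, 350.
deg(631) = 2; N(631) = {115, 501}.
N(829) = {672, 397}, |N(829)| = 2.
deg(250) = 2; N(250) = {640, 296}.
deg(v) = 2 for all v (|V|=23); this is C_{23}, the 23-cycle.
The 12 distinct eigenvalues: [2.0, 1.926, 1.709, 1.365, 0.92, 0.407, -0.136, -0.67, -1.153, -1.551, -1.834, -1.981].
Lovász: ϑ = −23(-2*cos(pi/23))/(2+-(-1)*2*cos(pi/23)) = 23*cos(pi/23)/(cos(pi/23) + 1).
ϑ(G) ≈ 11.4461936.
α=11, χ(Ḡ)=12; ϑ=23*cos(pi/23)/(cos(pi/23) + 1) lies between (both strict).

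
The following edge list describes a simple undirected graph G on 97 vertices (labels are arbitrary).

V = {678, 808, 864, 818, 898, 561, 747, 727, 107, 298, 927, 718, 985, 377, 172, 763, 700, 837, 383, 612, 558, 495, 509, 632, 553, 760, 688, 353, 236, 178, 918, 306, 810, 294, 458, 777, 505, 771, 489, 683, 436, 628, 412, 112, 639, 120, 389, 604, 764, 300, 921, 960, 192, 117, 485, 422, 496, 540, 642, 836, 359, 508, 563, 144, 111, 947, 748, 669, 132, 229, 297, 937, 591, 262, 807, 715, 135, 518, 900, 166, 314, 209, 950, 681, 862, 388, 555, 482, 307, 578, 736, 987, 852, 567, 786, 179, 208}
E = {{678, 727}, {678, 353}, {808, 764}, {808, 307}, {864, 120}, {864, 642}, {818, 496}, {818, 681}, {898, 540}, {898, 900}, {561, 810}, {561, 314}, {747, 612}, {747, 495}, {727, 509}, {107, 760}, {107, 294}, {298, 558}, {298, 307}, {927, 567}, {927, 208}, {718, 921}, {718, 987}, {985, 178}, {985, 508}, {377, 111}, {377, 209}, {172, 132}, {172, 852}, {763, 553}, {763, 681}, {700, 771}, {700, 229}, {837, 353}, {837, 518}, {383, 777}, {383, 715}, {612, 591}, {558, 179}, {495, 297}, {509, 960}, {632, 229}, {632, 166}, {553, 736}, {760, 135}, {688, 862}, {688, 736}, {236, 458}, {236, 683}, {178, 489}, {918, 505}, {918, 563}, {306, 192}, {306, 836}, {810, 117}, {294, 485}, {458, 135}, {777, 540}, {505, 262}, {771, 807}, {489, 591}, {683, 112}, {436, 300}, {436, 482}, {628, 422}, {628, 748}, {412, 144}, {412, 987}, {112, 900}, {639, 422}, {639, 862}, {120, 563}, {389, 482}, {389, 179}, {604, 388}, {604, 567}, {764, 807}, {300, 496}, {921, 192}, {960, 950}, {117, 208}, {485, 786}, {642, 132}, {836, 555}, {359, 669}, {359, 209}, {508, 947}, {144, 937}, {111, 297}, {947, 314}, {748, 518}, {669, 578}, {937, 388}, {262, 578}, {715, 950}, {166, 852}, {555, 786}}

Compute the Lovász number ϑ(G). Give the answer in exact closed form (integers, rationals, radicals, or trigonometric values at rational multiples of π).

N(639) = {422, 862}, |N(639)| = 2.
deg(718) = 2; N(718) = {921, 987}.
N(389) = {482, 179}, |N(389)| = 2.
Vertex 178 has 2 neighbors: 985, 489.
Regular of degree 2 on 97 vertices: connected 2-regular on 97 ⇒ C_{97}.
A has 49 distinct eigenvalues ≈ [2.0, 1.9958, 1.9832, 1.9624, 1.9332, 1.896, 1.8508, 1.7979, 1.7374, 1.6697, 1.5949, 1.5134, 1.4256, 1.3318, 1.2325, 1.1279, 1.0186, 0.9051, 0.7878, 0.6671, 0.5437, 0.4179, 0.2905, 0.1618, 0.0324, -0.0971, -0.2262, -0.3544, -0.481, -0.6057, -0.7278, -0.8469, -0.9624, -1.0738, -1.1808, -1.2828, -1.3794, -1.4703, -1.555, -1.6331, -1.7044, -1.7686, -1.8253, -1.8744, -1.9156, -1.9488, -1.9738, -1.9906, -1.999].
Lovász: ϑ = −97(-2*cos(pi/97))/(2+-(-1)*2*cos(pi/97)) = 97*cos(pi/97)/(cos(pi/97) + 1).
= 48.4873… (decimal).
Sandwich: α(G)=48 ≤ ϑ(G)=97*cos(pi/97)/(cos(pi/97) + 1) ≤ χ(Ḡ)=49 (both strict).

97*cos(pi/97)/(cos(pi/97) + 1)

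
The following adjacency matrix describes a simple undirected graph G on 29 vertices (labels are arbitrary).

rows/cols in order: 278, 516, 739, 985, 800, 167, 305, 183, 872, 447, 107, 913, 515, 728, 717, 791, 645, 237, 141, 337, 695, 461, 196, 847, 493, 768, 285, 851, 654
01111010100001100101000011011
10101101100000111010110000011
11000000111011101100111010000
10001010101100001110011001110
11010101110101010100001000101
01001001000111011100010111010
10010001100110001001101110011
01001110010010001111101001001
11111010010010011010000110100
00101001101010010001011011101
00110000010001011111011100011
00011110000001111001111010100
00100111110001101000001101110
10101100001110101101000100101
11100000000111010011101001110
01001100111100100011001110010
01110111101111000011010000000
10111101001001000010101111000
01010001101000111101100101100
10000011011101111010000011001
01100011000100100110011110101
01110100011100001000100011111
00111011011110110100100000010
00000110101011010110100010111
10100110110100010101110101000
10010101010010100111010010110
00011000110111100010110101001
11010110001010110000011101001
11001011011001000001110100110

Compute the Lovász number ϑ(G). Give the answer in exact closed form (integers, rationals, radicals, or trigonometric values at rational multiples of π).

sqrt(29)

deg(728) = 14; N(728) = {278, 739, 800, 167, 107, 913, 515, 717, 645, 237, 337, 847, 285, 654}.
deg(851) = 14; N(851) = {278, 516, 985, 167, 305, 107, 515, 717, 791, 461, 196, 847, 768, 654}.
N(141) = {516, 985, 183, 872, 107, 717, 791, 645, 237, 337, 695, 847, 768, 285}, |N(141)| = 14.
Vertex 447 has 14 neighbors: 739, 800, 183, 872, 107, 515, 791, 337, 461, 196, 493, 768, 285, 654.
deg(v) = 14 for all v (|V|=29); Paley(29): SR with (k,λ,μ)=(14,6,7).
The 3 distinct eigenvalues: [14.0, 2.1926, -3.1926].
Lovász (edge-transitive): ϑ = −29·(-sqrt(29)/2 - 1/2)/((14)−(-sqrt(29)/2 - 1/2)) = sqrt(29).
Numerically 5.3852.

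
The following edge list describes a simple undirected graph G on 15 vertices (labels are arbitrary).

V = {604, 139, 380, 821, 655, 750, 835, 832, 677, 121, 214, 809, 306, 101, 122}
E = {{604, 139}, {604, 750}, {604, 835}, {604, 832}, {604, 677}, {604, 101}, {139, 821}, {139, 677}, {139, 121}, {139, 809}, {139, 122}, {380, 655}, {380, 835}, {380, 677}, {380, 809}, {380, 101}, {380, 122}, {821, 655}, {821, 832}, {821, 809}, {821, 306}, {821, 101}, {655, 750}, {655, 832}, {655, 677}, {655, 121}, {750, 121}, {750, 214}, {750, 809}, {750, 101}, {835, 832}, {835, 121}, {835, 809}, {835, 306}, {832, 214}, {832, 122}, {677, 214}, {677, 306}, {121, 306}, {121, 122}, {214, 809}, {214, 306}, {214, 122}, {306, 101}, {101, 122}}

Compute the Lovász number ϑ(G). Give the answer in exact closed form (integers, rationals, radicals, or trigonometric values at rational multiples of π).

5

N(121) = {139, 655, 750, 835, 306, 122}, |N(121)| = 6.
Vertex 809 has 6 neighbors: 139, 380, 821, 750, 835, 214.
deg(122) = 6; N(122) = {139, 380, 832, 121, 214, 101}.
deg(604) = 6; N(604) = {139, 750, 835, 832, 677, 101}.
G on 15 vertices is 6-regular; Kneser K(6,2) on C(6,2)=15 vertices.
Distinct eigenvalues (to 5 d.p.): [6.0, 1.0, -3.0].
Lovász: ϑ = −15(-3)/(6+-1*(-3)) = 5.
= 5.0000… (decimal).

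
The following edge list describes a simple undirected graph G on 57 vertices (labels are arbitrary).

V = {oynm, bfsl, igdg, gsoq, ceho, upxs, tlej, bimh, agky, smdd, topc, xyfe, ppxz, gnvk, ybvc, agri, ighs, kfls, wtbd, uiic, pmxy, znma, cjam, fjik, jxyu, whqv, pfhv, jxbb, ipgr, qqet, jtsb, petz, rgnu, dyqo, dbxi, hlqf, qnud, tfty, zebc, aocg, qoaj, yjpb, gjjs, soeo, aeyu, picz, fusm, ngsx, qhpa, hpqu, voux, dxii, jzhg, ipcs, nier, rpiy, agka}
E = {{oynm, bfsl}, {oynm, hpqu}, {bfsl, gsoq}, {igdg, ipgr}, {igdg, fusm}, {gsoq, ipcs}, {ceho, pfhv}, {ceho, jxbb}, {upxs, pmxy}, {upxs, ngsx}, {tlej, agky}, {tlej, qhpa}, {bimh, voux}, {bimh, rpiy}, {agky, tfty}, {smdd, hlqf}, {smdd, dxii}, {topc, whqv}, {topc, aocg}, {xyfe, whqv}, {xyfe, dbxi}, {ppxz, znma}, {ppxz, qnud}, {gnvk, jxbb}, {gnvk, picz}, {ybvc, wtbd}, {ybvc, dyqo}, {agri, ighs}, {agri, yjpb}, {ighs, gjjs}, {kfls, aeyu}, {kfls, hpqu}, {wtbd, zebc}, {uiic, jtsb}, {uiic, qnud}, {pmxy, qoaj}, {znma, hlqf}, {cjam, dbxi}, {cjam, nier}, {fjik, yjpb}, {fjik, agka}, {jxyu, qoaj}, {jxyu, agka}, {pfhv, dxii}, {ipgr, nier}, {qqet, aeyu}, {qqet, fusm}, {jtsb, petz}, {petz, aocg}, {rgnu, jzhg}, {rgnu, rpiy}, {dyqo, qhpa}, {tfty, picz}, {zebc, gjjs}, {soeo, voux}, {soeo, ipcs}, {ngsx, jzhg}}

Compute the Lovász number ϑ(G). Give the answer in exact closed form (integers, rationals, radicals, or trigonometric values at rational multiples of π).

deg(smdd) = 2; N(smdd) = {hlqf, dxii}.
Vertex ngsx has 2 neighbors: upxs, jzhg.
N(ipgr) = {igdg, nier}, |N(ipgr)| = 2.
Vertex agri has 2 neighbors: ighs, yjpb.
57-vertex 2-regular graph: the odd cycle C_{57}.
A has 29 distinct eigenvalues ≈ [2.0, 1.98786, 1.95159, 1.89163, 1.80871, 1.70384, 1.57828, 1.43357, 1.27145, 1.0939, 0.90307, 0.70128, 0.49097, 0.27471, 0.05511, -0.16516, -0.38342, -0.59703, -0.80339, -1.0, -1.18447, -1.35456, -1.50821, -1.64356, -1.75895, -1.85299, -1.92454, -1.97272, -1.99696].
−57·(-2*cos(pi/57)) / ((2)−(-2*cos(pi/57))) = 57*cos(pi/57)/(cos(pi/57) + 1) = ϑ(G).
ϑ(G) ≈ 28.4783452.
Lovász sandwich 28 ≤ 57*cos(pi/57)/(cos(pi/57) + 1) ≤ 29: both strict.

57*cos(pi/57)/(cos(pi/57) + 1)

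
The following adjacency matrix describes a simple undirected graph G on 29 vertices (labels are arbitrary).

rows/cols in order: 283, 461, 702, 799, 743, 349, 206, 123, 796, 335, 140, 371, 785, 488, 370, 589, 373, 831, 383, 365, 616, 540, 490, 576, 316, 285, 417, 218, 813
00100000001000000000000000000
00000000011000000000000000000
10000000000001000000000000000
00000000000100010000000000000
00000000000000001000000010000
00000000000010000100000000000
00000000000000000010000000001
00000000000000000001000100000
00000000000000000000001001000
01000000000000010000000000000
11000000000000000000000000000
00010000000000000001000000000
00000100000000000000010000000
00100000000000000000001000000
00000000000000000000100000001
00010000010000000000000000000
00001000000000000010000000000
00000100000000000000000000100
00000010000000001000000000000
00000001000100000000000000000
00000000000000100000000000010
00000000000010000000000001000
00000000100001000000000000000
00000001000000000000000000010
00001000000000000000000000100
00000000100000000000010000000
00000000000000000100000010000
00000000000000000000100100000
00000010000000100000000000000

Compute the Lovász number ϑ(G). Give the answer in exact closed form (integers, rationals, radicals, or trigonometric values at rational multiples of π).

deg(370) = 2; N(370) = {616, 813}.
deg(365) = 2; N(365) = {123, 371}.
deg(540) = 2; N(540) = {785, 285}.
deg(383) = 2; N(383) = {206, 373}.
Every vertex has degree 2 (N=29); a single 29-cycle (edge-transitive).
A has 15 distinct eigenvalues ≈ [2.0, 1.953241, 1.815151, 1.592186, 1.294773, 0.936817, 0.535057, 0.108278, -0.323564, -0.740276, -1.122374, -1.451991, -1.713714, -1.895306, -1.988276].
Lovász (edge-transitive): ϑ = −29·(-2*cos(pi/29))/((2)−(-2*cos(pi/29))) = 29*cos(pi/29)/(cos(pi/29) + 1).
≈ 14.4573753 (to 7 d.p.).
Lovász sandwich 14 ≤ 29*cos(pi/29)/(cos(pi/29) + 1) ≤ 15: both strict.

29*cos(pi/29)/(cos(pi/29) + 1)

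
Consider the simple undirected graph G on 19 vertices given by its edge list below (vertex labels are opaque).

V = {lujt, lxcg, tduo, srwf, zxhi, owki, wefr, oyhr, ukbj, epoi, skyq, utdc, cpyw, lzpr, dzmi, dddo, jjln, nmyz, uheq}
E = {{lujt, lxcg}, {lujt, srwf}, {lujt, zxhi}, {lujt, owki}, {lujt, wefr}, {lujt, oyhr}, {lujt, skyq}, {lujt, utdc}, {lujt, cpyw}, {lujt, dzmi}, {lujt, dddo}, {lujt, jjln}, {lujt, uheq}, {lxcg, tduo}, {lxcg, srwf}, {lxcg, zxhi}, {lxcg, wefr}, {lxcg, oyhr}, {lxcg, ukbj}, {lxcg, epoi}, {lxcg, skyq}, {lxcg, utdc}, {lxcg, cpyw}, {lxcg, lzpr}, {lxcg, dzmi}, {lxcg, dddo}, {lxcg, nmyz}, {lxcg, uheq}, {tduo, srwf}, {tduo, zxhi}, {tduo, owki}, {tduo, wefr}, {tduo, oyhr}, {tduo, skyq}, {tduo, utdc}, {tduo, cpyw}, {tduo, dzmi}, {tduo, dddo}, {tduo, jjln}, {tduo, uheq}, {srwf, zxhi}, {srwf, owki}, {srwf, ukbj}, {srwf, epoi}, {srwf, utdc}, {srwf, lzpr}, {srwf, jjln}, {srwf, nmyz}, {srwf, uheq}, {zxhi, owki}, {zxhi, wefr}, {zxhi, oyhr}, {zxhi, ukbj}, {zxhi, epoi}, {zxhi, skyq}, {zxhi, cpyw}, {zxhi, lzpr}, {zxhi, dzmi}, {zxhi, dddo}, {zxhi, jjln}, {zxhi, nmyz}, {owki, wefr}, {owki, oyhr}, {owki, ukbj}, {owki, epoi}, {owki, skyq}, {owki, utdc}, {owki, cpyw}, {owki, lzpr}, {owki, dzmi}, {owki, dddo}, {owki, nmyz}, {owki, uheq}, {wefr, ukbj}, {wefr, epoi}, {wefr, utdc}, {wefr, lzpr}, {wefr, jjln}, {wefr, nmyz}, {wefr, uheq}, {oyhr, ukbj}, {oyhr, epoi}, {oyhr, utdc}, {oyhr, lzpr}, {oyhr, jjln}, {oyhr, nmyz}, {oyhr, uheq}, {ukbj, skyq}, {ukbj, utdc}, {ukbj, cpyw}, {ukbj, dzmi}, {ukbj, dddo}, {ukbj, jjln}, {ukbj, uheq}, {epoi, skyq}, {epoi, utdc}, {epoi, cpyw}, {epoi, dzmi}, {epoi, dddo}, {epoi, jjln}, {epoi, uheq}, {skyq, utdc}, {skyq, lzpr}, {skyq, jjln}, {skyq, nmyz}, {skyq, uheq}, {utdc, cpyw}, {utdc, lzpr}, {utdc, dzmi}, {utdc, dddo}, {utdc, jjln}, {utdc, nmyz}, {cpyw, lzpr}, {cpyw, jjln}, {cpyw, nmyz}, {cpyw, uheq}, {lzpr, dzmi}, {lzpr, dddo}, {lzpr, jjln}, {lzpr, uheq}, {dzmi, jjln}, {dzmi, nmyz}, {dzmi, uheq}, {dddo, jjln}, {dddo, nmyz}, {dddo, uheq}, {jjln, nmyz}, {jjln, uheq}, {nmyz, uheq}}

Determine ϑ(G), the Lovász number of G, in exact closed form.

7

Vertex jjln has 16 neighbors: lujt, tduo, srwf, zxhi, wefr, oyhr, ukbj, epoi, skyq, utdc, cpyw, lzpr, dzmi, dddo, nmyz, uheq.
Vertex uheq has 16 neighbors: lujt, lxcg, tduo, srwf, owki, wefr, oyhr, ukbj, epoi, skyq, cpyw, lzpr, dzmi, dddo, jjln, nmyz.
deg(cpyw) = 12; N(cpyw) = {lujt, lxcg, tduo, zxhi, owki, ukbj, epoi, utdc, lzpr, jjln, nmyz, uheq}.
deg(epoi) = 13; N(epoi) = {lxcg, srwf, zxhi, owki, wefr, oyhr, skyq, utdc, cpyw, dzmi, dddo, jjln, uheq}.
G = K_{7,6,3,3}: α = 7 = χ(Ḡ), so ϑ = 7.
ϑ(G) ≈ 7.00000.
Check 7 ≤ 7 ≤ 7: collapsed.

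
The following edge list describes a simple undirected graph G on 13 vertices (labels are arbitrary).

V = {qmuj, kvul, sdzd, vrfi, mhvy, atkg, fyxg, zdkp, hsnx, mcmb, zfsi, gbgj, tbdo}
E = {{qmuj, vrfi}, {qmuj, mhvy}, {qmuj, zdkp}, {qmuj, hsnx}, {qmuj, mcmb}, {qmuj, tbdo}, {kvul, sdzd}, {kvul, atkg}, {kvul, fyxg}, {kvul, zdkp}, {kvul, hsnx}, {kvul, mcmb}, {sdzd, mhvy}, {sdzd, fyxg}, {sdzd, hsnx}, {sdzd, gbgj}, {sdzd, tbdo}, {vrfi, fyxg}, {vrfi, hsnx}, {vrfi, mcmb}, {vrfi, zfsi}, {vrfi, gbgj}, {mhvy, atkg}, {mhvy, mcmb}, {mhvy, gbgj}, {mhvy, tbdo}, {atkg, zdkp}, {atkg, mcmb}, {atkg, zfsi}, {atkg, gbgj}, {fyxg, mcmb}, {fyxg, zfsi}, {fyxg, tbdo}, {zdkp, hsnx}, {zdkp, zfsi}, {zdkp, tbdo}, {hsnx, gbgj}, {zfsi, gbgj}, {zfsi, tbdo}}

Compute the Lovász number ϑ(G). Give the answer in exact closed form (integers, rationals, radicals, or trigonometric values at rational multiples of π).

sqrt(13)

N(zdkp) = {qmuj, kvul, atkg, hsnx, zfsi, tbdo}, |N(zdkp)| = 6.
N(mcmb) = {qmuj, kvul, vrfi, mhvy, atkg, fyxg}, |N(mcmb)| = 6.
Vertex qmuj has 6 neighbors: vrfi, mhvy, zdkp, hsnx, mcmb, tbdo.
N(fyxg) = {kvul, sdzd, vrfi, mcmb, zfsi, tbdo}, |N(fyxg)| = 6.
G on 13 vertices is 6-regular; SR(13,6,2,3) — a Paley graph.
Distinct eigenvalues (to 3 d.p.): [6.0, 1.303, -2.303].
Lovász (edge-transitive): ϑ = −13·(-sqrt(13)/2 - 1/2)/((6)−(-sqrt(13)/2 - 1/2)) = sqrt(13).
≈ 3.605551 (to 6 d.p.).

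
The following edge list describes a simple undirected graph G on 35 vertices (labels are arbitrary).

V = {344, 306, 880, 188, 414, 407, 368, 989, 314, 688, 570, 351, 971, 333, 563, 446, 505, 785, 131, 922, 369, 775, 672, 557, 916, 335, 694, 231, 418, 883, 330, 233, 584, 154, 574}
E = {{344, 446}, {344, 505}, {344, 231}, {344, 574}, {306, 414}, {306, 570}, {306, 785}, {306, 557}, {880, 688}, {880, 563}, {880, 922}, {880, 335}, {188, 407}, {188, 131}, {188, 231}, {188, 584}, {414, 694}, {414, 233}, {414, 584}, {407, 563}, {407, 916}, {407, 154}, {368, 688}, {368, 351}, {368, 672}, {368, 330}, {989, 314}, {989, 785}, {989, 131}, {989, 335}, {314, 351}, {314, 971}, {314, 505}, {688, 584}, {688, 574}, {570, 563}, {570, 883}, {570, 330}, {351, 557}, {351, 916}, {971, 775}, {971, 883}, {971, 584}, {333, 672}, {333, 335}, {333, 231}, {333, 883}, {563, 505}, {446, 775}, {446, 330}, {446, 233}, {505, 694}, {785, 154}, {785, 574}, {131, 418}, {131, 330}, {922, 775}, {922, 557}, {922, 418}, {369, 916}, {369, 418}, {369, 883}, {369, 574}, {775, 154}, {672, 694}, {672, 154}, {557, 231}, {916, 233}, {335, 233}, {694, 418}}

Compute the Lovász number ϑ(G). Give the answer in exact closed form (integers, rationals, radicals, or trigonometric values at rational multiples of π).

15

N(414) = {306, 694, 233, 584}, |N(414)| = 4.
N(989) = {314, 785, 131, 335}, |N(989)| = 4.
deg(584) = 4; N(584) = {188, 414, 688, 971}.
N(188) = {407, 131, 231, 584}, |N(188)| = 4.
Regular of degree 4 on 35 vertices: Kneser-type, 3-subsets of [7].
A has 4 distinct eigenvalues ≈ [4.0, 2.0, -1.0, -3.0].
With N=35: ϑ(G) = 35·(-1*(-3))/(4−(-3)) = 15.
ϑ(G) ≈ 15.00000000.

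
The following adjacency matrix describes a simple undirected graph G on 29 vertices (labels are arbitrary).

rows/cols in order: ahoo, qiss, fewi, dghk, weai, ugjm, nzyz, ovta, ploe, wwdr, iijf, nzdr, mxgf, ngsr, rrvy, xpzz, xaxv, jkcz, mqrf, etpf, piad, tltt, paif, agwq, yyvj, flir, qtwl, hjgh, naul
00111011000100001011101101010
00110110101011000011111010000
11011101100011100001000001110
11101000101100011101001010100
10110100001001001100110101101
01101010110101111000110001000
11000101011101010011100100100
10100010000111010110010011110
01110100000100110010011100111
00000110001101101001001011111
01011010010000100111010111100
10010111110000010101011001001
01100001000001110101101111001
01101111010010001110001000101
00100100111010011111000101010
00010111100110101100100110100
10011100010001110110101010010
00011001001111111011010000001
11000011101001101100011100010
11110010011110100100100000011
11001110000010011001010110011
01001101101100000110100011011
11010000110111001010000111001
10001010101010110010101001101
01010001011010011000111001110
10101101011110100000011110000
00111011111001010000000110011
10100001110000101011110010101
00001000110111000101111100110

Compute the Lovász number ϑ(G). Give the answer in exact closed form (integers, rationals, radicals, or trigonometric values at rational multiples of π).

deg(agwq) = 14; N(agwq) = {ahoo, weai, nzyz, ploe, iijf, mxgf, rrvy, xpzz, mqrf, piad, paif, flir, qtwl, naul}.
N(etpf) = {ahoo, qiss, fewi, dghk, nzyz, wwdr, iijf, nzdr, mxgf, rrvy, jkcz, piad, hjgh, naul}, |N(etpf)| = 14.
deg(ovta) = 14; N(ovta) = {ahoo, fewi, nzyz, nzdr, mxgf, ngsr, xpzz, jkcz, mqrf, tltt, yyvj, flir, qtwl, hjgh}.
Vertex ploe has 14 neighbors: qiss, fewi, dghk, ugjm, nzdr, rrvy, xpzz, mqrf, tltt, paif, agwq, qtwl, hjgh, naul.
29-vertex 14-regular graph: Paley(29): SR with (k,λ,μ)=(14,6,7).
A has 3 distinct eigenvalues ≈ [14.0, 2.193, -3.193].
λ_max=14, λ_min=-sqrt(29)/2 - 1/2; ϑ = −29·λ_min/(λ_max−λ_min) = sqrt(29).
ϑ(G) ≈ 5.385165.

sqrt(29)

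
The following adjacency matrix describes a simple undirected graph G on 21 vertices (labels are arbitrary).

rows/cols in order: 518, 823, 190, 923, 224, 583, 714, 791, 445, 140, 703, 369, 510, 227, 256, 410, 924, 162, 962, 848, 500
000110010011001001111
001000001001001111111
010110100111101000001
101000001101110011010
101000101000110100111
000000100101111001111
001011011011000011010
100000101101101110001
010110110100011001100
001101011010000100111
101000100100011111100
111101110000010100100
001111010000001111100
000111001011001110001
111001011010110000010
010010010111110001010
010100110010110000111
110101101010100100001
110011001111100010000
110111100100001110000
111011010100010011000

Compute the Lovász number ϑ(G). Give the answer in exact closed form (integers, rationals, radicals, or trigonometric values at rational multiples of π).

deg(962) = 10; N(962) = {518, 823, 224, 583, 445, 140, 703, 369, 510, 924}.
N(583) = {714, 140, 369, 510, 227, 256, 162, 962, 848, 500}, |N(583)| = 10.
Vertex 924 has 10 neighbors: 823, 923, 714, 791, 703, 510, 227, 962, 848, 500.
Vertex 369 has 10 neighbors: 518, 823, 190, 923, 583, 714, 791, 227, 410, 962.
Every vertex has degree 10 (N=21); this is K(7,2), the Kneser graph.
The 3 distinct eigenvalues: [10.0, 1.0, -4.0].
With N=21: ϑ(G) = 21·(-1*(-4))/(10−(-4)) = 6.
= 6.00000000… (decimal).

6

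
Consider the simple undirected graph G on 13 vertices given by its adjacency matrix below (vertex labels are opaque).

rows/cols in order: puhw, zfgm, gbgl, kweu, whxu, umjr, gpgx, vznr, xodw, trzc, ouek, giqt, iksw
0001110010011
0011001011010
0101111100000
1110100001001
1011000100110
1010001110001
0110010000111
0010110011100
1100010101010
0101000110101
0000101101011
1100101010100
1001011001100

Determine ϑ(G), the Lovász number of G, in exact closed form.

sqrt(13)

Vertex gpgx has 6 neighbors: zfgm, gbgl, umjr, ouek, giqt, iksw.
deg(iksw) = 6; N(iksw) = {puhw, kweu, umjr, gpgx, trzc, ouek}.
N(ouek) = {whxu, gpgx, vznr, trzc, giqt, iksw}, |N(ouek)| = 6.
Vertex zfgm has 6 neighbors: gbgl, kweu, gpgx, xodw, trzc, giqt.
deg(v) = 6 for all v (|V|=13); Paley(13): SR with (k,λ,μ)=(6,2,3).
A has 3 distinct eigenvalues ≈ [6.0, 1.3028, -2.3028].
Lovász (edge-transitive): ϑ = −13·(-sqrt(13)/2 - 1/2)/((6)−(-sqrt(13)/2 - 1/2)) = sqrt(13).
≈ 3.605551275 (to 9 d.p.).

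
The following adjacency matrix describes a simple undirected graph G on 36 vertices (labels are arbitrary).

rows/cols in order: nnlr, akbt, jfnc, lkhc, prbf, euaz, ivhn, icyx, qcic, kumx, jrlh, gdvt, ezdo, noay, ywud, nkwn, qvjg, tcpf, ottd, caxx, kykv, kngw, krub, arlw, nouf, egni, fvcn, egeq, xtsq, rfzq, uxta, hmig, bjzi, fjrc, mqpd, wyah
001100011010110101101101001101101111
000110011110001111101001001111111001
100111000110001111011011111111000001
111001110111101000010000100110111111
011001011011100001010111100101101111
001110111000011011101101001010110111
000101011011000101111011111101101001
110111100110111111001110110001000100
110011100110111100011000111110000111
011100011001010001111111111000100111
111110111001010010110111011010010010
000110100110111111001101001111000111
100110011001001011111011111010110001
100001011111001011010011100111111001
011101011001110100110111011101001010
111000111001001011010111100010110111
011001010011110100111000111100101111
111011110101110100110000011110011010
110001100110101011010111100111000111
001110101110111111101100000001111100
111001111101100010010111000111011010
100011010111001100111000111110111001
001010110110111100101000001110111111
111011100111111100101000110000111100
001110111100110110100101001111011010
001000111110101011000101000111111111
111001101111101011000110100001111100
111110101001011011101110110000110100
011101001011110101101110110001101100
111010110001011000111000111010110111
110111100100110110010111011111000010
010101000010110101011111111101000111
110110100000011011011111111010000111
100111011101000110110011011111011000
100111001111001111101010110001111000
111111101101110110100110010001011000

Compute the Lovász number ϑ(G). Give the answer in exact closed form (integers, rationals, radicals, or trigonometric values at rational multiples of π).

8

N(lkhc) = {nnlr, akbt, jfnc, euaz, ivhn, icyx, kumx, jrlh, gdvt, ezdo, ywud, caxx, nouf, egeq, xtsq, uxta, hmig, bjzi, fjrc, mqpd, wyah}, |N(lkhc)| = 21.
Vertex jfnc has 21 neighbors: nnlr, lkhc, prbf, euaz, kumx, jrlh, ywud, nkwn, qvjg, tcpf, caxx, kykv, krub, arlw, nouf, egni, fvcn, egeq, xtsq, rfzq, wyah.
deg(jrlh) = 21; N(jrlh) = {nnlr, akbt, jfnc, lkhc, prbf, ivhn, icyx, qcic, gdvt, noay, qvjg, ottd, caxx, kngw, krub, arlw, egni, fvcn, xtsq, hmig, mqpd}.
N(ywud) = {akbt, jfnc, lkhc, euaz, icyx, qcic, gdvt, ezdo, noay, nkwn, ottd, caxx, kngw, krub, arlw, egni, fvcn, egeq, rfzq, bjzi, mqpd}, |N(ywud)| = 21.
21-regular, N=36; Kneser-type, 2-subsets of [9].
A has 3 distinct eigenvalues ≈ [21.0, 1.0, -6.0].
Lovász (edge-transitive): ϑ = −36·(-6)/((21)−(-6)) = 8.
≈ 8.00000 (to 5 d.p.).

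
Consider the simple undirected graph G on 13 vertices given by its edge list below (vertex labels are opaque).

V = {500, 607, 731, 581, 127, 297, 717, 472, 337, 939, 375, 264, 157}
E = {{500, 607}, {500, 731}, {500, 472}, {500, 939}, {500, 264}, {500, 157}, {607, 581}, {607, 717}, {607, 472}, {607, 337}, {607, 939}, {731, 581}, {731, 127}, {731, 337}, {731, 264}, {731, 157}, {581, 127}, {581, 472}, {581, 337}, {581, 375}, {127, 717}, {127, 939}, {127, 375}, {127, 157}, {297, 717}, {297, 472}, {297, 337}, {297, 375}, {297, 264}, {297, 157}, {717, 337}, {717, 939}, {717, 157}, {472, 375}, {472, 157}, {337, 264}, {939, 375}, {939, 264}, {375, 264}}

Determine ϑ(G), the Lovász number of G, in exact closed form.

sqrt(13)

deg(375) = 6; N(375) = {581, 127, 297, 472, 939, 264}.
Vertex 337 has 6 neighbors: 607, 731, 581, 297, 717, 264.
N(581) = {607, 731, 127, 472, 337, 375}, |N(581)| = 6.
deg(297) = 6; N(297) = {717, 472, 337, 375, 264, 157}.
Regular of degree 6 on 13 vertices: Paley(13): SR with (k,λ,μ)=(6,2,3).
spec(A) ≈ [6.0, 1.303, -2.303] (distinct, 3 d.p.).
ϑ = −N·λ_min/(λ_max−λ_min) = −13·(-sqrt(13)/2 - 1/2)/(6−(-sqrt(13)/2 - 1/2)) = sqrt(13).
ϑ(G) ≈ 3.605551.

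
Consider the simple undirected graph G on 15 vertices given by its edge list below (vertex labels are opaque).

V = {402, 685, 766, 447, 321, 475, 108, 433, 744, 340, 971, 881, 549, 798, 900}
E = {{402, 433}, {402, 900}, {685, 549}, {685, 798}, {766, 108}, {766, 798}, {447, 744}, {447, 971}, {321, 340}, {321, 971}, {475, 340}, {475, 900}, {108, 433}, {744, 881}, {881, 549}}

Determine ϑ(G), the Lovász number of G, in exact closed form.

N(108) = {766, 433}, |N(108)| = 2.
N(447) = {744, 971}, |N(447)| = 2.
Vertex 475 has 2 neighbors: 340, 900.
N(744) = {447, 881}, |N(744)| = 2.
Every vertex has degree 2 (N=15); this is C_{15}, the 15-cycle.
spec(A) ≈ [2.0, 1.8271, 1.3383, 0.618, -0.2091, -1.0, -1.618, -1.9563] (distinct, 4 d.p.).
−15·(-2*cos(pi/15)) / ((2)−(-2*cos(pi/15))) = 15*cos(pi/15)/(cos(pi/15) + 1) = ϑ(G).
ϑ(G) ≈ 7.417148.
Lovász sandwich 7 ≤ 15*cos(pi/15)/(cos(pi/15) + 1) ≤ 8: both strict.

15*cos(pi/15)/(cos(pi/15) + 1)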